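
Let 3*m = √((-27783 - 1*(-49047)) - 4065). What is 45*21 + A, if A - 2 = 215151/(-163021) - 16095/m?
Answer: 154165736/163021 - 5365*√39/91 ≈ 577.50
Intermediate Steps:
m = 7*√39 (m = √((-27783 - 1*(-49047)) - 4065)/3 = √((-27783 + 49047) - 4065)/3 = √(21264 - 4065)/3 = √17199/3 = (21*√39)/3 = 7*√39 ≈ 43.715)
A = 110891/163021 - 5365*√39/91 (A = 2 + (215151/(-163021) - 16095*√39/273) = 2 + (215151*(-1/163021) - 5365*√39/91) = 2 + (-215151/163021 - 5365*√39/91) = 110891/163021 - 5365*√39/91 ≈ -367.50)
45*21 + A = 45*21 + (110891/163021 - 5365*√39/91) = 945 + (110891/163021 - 5365*√39/91) = 154165736/163021 - 5365*√39/91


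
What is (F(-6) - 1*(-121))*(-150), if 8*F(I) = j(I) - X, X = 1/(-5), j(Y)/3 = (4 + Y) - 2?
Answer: -71715/4 ≈ -17929.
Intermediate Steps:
j(Y) = 6 + 3*Y (j(Y) = 3*((4 + Y) - 2) = 3*(2 + Y) = 6 + 3*Y)
X = -⅕ ≈ -0.20000
F(I) = 31/40 + 3*I/8 (F(I) = ((6 + 3*I) - 1*(-⅕))/8 = ((6 + 3*I) + ⅕)/8 = (31/5 + 3*I)/8 = 31/40 + 3*I/8)
(F(-6) - 1*(-121))*(-150) = ((31/40 + (3/8)*(-6)) - 1*(-121))*(-150) = ((31/40 - 9/4) + 121)*(-150) = (-59/40 + 121)*(-150) = (4781/40)*(-150) = -71715/4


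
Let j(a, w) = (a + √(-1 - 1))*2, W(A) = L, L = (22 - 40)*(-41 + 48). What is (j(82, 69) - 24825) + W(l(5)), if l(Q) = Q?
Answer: -24787 + 2*I*√2 ≈ -24787.0 + 2.8284*I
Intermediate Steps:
L = -126 (L = -18*7 = -126)
W(A) = -126
j(a, w) = 2*a + 2*I*√2 (j(a, w) = (a + √(-2))*2 = (a + I*√2)*2 = 2*a + 2*I*√2)
(j(82, 69) - 24825) + W(l(5)) = ((2*82 + 2*I*√2) - 24825) - 126 = ((164 + 2*I*√2) - 24825) - 126 = (-24661 + 2*I*√2) - 126 = -24787 + 2*I*√2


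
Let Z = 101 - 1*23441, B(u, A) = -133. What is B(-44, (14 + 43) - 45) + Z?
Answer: -23473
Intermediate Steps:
Z = -23340 (Z = 101 - 23441 = -23340)
B(-44, (14 + 43) - 45) + Z = -133 - 23340 = -23473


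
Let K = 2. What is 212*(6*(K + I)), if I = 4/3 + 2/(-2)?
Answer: 2968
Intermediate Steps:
I = 1/3 (I = 4*(1/3) + 2*(-1/2) = 4/3 - 1 = 1/3 ≈ 0.33333)
212*(6*(K + I)) = 212*(6*(2 + 1/3)) = 212*(6*(7/3)) = 212*14 = 2968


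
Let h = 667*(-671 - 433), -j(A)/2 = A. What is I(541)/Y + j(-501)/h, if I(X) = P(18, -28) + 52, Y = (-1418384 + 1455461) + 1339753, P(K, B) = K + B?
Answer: -16055431/12069685160 ≈ -0.0013302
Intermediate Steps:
j(A) = -2*A
h = -736368 (h = 667*(-1104) = -736368)
P(K, B) = B + K
Y = 1376830 (Y = 37077 + 1339753 = 1376830)
I(X) = 42 (I(X) = (-28 + 18) + 52 = -10 + 52 = 42)
I(541)/Y + j(-501)/h = 42/1376830 - 2*(-501)/(-736368) = 42*(1/1376830) + 1002*(-1/736368) = 3/98345 - 167/122728 = -16055431/12069685160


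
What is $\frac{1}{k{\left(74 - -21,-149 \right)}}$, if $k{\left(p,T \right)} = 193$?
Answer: $\frac{1}{193} \approx 0.0051813$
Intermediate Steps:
$\frac{1}{k{\left(74 - -21,-149 \right)}} = \frac{1}{193}$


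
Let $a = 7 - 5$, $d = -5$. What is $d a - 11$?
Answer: $-21$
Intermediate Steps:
$a = 2$
$d a - 11 = \left(-5\right) 2 - 11 = -10 - 11 = -21$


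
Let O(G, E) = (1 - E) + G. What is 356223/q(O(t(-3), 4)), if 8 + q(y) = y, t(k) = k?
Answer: -50889/2 ≈ -25445.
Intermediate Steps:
O(G, E) = 1 + G - E
q(y) = -8 + y
356223/q(O(t(-3), 4)) = 356223/(-8 + (1 - 3 - 1*4)) = 356223/(-8 + (1 - 3 - 4)) = 356223/(-8 - 6) = 356223/(-14) = 356223*(-1/14) = -50889/2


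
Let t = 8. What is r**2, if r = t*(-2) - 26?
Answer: 1764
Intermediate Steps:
r = -42 (r = 8*(-2) - 26 = -16 - 26 = -42)
r**2 = (-42)**2 = 1764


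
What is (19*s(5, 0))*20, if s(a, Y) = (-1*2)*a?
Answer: -3800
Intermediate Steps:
s(a, Y) = -2*a
(19*s(5, 0))*20 = (19*(-2*5))*20 = (19*(-10))*20 = -190*20 = -3800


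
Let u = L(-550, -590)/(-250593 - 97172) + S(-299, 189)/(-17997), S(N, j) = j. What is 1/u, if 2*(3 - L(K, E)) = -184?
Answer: -59606921/642260 ≈ -92.808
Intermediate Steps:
L(K, E) = 95 (L(K, E) = 3 - ½*(-184) = 3 + 92 = 95)
u = -642260/59606921 (u = 95/(-250593 - 97172) + 189/(-17997) = 95/(-347765) + 189*(-1/17997) = 95*(-1/347765) - 9/857 = -19/69553 - 9/857 = -642260/59606921 ≈ -0.010775)
1/u = 1/(-642260/59606921) = -59606921/642260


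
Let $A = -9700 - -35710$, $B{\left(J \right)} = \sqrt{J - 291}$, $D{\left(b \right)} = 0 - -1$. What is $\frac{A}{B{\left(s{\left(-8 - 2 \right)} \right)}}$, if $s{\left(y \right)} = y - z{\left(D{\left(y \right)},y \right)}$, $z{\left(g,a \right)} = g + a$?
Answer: $- \frac{13005 i \sqrt{73}}{73} \approx - 1522.1 i$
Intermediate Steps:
$D{\left(b \right)} = 1$ ($D{\left(b \right)} = 0 + 1 = 1$)
$z{\left(g,a \right)} = a + g$
$s{\left(y \right)} = -1$ ($s{\left(y \right)} = y - \left(y + 1\right) = y - \left(1 + y\right) = -1$)
$B{\left(J \right)} = \sqrt{-291 + J}$
$A = 26010$ ($A = -9700 + 35710 = 26010$)
$\frac{A}{B{\left(s{\left(-8 - 2 \right)} \right)}} = \frac{26010}{\sqrt{-291 - 1}} = \frac{26010}{\sqrt{-292}} = \frac{26010}{2 i \sqrt{73}} = 26010 \left(- \frac{i \sqrt{73}}{146}\right) = - \frac{13005 i \sqrt{73}}{73}$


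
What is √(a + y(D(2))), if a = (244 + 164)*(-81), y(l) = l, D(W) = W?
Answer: I*√33046 ≈ 181.79*I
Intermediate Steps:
a = -33048 (a = 408*(-81) = -33048)
√(a + y(D(2))) = √(-33048 + 2) = √(-33046) = I*√33046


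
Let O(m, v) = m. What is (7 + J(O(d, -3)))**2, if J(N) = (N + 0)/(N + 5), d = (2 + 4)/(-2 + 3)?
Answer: 6889/121 ≈ 56.934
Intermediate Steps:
d = 6 (d = 6/1 = 6*1 = 6)
J(N) = N/(5 + N)
(7 + J(O(d, -3)))**2 = (7 + 6/(5 + 6))**2 = (7 + 6/11)**2 = (83/11)**2 = 6889/121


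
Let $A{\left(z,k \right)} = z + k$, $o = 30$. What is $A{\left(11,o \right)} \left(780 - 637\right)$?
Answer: $5863$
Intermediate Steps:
$A{\left(z,k \right)} = k + z$
$A{\left(11,o \right)} \left(780 - 637\right) = \left(30 + 11\right) \left(780 - 637\right) = 41 \cdot 143 = 5863$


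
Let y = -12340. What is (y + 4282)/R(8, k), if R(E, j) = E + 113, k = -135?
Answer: -8058/121 ≈ -66.595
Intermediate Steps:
R(E, j) = 113 + E
(y + 4282)/R(8, k) = (-12340 + 4282)/(113 + 8) = -8058/121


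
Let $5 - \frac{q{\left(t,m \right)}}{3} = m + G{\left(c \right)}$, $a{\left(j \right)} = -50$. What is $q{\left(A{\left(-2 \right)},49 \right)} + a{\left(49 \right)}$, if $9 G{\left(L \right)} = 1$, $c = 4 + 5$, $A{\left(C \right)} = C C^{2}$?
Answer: $- \frac{547}{3} \approx -182.33$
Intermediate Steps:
$A{\left(C \right)} = C^{3}$
$c = 9$
$G{\left(L \right)} = \frac{1}{9}$ ($G{\left(L \right)} = \frac{1}{9} \cdot 1 = \frac{1}{9}$)
$q{\left(t,m \right)} = \frac{44}{3} - 3 m$ ($q{\left(t,m \right)} = 15 - 3 \left(m + \frac{1}{9}\right) = 15 - 3 \left(\frac{1}{9} + m\right) = 15 - \left(\frac{1}{3} + 3 m\right) = \frac{44}{3} - 3 m$)
$q{\left(A{\left(-2 \right)},49 \right)} + a{\left(49 \right)} = \left(\frac{44}{3} - 147\right) - 50 = - \frac{397}{3} - 50 = - \frac{547}{3}$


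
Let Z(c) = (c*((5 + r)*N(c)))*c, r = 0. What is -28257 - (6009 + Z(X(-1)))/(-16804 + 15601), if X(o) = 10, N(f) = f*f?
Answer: -33937162/1203 ≈ -28210.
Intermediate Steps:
N(f) = f**2
Z(c) = 5*c**4 (Z(c) = (c*((5 + 0)*c**2))*c = (c*(5*c**2))*c = (5*c**3)*c = 5*c**4)
-28257 - (6009 + Z(X(-1)))/(-16804 + 15601) = -28257 - (6009 + 5*10**4)/(-16804 + 15601) = -28257 - (6009 + 5*10000)/(-1203) = -28257 - (6009 + 50000)*(-1)/1203 = -28257 - 56009*(-1)/1203 = -28257 - 1*(-56009/1203) = -28257 + 56009/1203 = -33937162/1203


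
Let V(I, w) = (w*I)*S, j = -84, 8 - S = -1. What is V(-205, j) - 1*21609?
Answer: 133371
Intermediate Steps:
S = 9 (S = 8 - 1*(-1) = 8 + 1 = 9)
V(I, w) = 9*I*w (V(I, w) = (w*I)*9 = (I*w)*9 = 9*I*w)
V(-205, j) - 1*21609 = 9*(-205)*(-84) - 1*21609 = 154980 - 21609 = 133371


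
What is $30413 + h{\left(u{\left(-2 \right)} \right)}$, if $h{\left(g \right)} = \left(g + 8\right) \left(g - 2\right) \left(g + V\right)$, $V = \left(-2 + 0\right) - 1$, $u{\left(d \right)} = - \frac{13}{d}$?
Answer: $\frac{245131}{8} \approx 30641.0$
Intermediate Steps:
$V = -3$ ($V = -2 - 1 = -3$)
$h{\left(g \right)} = \left(-3 + g\right) \left(-2 + g\right) \left(8 + g\right)$ ($h{\left(g \right)} = \left(g + 8\right) \left(g - 2\right) \left(g - 3\right) = \left(8 + g\right) \left(-2 + g\right) \left(-3 + g\right) = \left(-2 + g\right) \left(8 + g\right) \left(-3 + g\right) = \left(-3 + g\right) \left(-2 + g\right) \left(8 + g\right)$)
$30413 + h{\left(u{\left(-2 \right)} \right)} = 30413 + \left(48 + \left(- \frac{13}{-2}\right)^{3} - 34 \left(- \frac{13}{-2}\right) + 3 \left(- \frac{13}{-2}\right)^{2}\right) = 30413 + \left(48 + \left(\left(-13\right) \left(- \frac{1}{2}\right)\right)^{3} - 34 \left(\left(-13\right) \left(- \frac{1}{2}\right)\right) + 3 \left(\left(-13\right) \left(- \frac{1}{2}\right)\right)^{2}\right) = 30413 + \left(48 + \left(\frac{13}{2}\right)^{3} - 221 + 3 \left(\frac{13}{2}\right)^{2}\right) = 30413 + \left(48 + \frac{2197}{8} - 221 + 3 \cdot \frac{169}{4}\right) = 30413 + \left(48 + \frac{2197}{8} - 221 + \frac{507}{4}\right) = 30413 + \frac{1827}{8} = \frac{245131}{8}$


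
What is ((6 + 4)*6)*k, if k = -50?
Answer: -3000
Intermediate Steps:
((6 + 4)*6)*k = ((6 + 4)*6)*(-50) = (10*6)*(-50) = 60*(-50) = -3000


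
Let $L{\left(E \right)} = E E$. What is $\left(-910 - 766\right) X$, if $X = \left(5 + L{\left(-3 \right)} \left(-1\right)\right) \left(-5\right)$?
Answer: $-33520$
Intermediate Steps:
$L{\left(E \right)} = E^{2}$
$X = 20$ ($X = \left(5 + \left(-3\right)^{2} \left(-1\right)\right) \left(-5\right) = \left(5 + 9 \left(-1\right)\right) \left(-5\right) = \left(5 - 9\right) \left(-5\right) = \left(-4\right) \left(-5\right) = 20$)
$\left(-910 - 766\right) X = \left(-910 - 766\right) 20 = \left(-1676\right) 20 = -33520$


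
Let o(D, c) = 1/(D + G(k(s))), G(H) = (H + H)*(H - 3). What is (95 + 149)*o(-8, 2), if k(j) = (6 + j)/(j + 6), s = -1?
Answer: -61/3 ≈ -20.333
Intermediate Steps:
k(j) = 1 (k(j) = (6 + j)/(6 + j) = 1)
G(H) = 2*H*(-3 + H) (G(H) = (2*H)*(-3 + H) = 2*H*(-3 + H))
o(D, c) = 1/(-4 + D) (o(D, c) = 1/(D + 2*1*(-3 + 1)) = 1/(D + 2*1*(-2)) = 1/(D - 4) = 1/(-4 + D))
(95 + 149)*o(-8, 2) = (95 + 149)/(-4 - 8) = 244/(-12) = 244*(-1/12) = -61/3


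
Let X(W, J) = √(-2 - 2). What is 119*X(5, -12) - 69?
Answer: -69 + 238*I ≈ -69.0 + 238.0*I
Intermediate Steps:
X(W, J) = 2*I (X(W, J) = √(-4) = 2*I)
119*X(5, -12) - 69 = 119*(2*I) - 69 = 238*I - 69 = -69 + 238*I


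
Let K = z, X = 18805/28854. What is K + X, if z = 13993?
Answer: 403772827/28854 ≈ 13994.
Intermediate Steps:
X = 18805/28854 (X = 18805*(1/28854) = 18805/28854 ≈ 0.65173)
K = 13993
K + X = 13993 + 18805/28854 = 403772827/28854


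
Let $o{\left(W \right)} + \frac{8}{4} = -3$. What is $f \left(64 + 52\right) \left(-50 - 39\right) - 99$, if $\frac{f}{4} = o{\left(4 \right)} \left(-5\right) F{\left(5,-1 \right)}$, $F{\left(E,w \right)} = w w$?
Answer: $-1032499$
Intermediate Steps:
$o{\left(W \right)} = -5$ ($o{\left(W \right)} = -2 - 3 = -5$)
$F{\left(E,w \right)} = w^{2}$
$f = 100$ ($f = 4 \left(-5\right) \left(-5\right) \left(-1\right)^{2} = 4 \cdot 25 \cdot 1 = 4 \cdot 25 = 100$)
$f \left(64 + 52\right) \left(-50 - 39\right) - 99 = 100 \left(64 + 52\right) \left(-50 - 39\right) - 99 = 100 \cdot 116 \left(-89\right) - 99 = 100 \left(-10324\right) - 99 = -1032400 - 99 = -1032499$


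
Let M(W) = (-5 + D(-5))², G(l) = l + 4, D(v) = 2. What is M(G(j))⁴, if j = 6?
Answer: 6561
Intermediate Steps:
G(l) = 4 + l
M(W) = 9 (M(W) = (-5 + 2)² = (-3)² = 9)
M(G(j))⁴ = 9⁴ = 6561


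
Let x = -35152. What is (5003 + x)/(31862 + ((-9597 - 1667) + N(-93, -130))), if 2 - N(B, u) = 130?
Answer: -30149/20470 ≈ -1.4728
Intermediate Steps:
N(B, u) = -128 (N(B, u) = 2 - 1*130 = 2 - 130 = -128)
(5003 + x)/(31862 + ((-9597 - 1667) + N(-93, -130))) = (5003 - 35152)/(31862 + ((-9597 - 1667) - 128)) = -30149/(31862 + (-11264 - 128)) = -30149/(31862 - 11392) = -30149/20470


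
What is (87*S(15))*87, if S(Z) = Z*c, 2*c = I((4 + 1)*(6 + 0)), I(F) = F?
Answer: 1703025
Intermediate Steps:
c = 15 (c = ((4 + 1)*(6 + 0))/2 = (5*6)/2 = (½)*30 = 15)
S(Z) = 15*Z (S(Z) = Z*15 = 15*Z)
(87*S(15))*87 = (87*(15*15))*87 = (87*225)*87 = 19575*87 = 1703025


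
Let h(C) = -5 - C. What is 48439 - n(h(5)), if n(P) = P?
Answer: 48449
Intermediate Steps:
48439 - n(h(5)) = 48439 - (-5 - 1*5) = 48439 - (-5 - 5) = 48439 - 1*(-10) = 48439 + 10 = 48449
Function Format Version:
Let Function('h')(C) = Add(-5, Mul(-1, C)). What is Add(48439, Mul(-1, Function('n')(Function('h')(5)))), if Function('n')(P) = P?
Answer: 48449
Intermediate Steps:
Add(48439, Mul(-1, Function('n')(Function('h')(5)))) = Add(48439, Mul(-1, Add(-5, Mul(-1, 5)))) = Add(48439, Mul(-1, Add(-5, -5))) = Add(48439, Mul(-1, -10)) = Add(48439, 10) = 48449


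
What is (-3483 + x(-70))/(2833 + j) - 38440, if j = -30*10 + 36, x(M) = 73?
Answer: -98755770/2569 ≈ -38441.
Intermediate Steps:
j = -264 (j = -300 + 36 = -264)
(-3483 + x(-70))/(2833 + j) - 38440 = (-3483 + 73)/(2833 - 264) - 38440 = -3410/2569 - 38440 = -98755770/2569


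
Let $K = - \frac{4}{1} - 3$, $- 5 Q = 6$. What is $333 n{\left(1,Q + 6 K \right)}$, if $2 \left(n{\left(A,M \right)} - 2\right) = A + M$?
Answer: $- \frac{63603}{10} \approx -6360.3$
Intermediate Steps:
$Q = - \frac{6}{5}$ ($Q = \left(- \frac{1}{5}\right) 6 = - \frac{6}{5} \approx -1.2$)
$K = -7$ ($K = \left(-4\right) 1 - 3 = -4 - 3 = -7$)
$n{\left(A,M \right)} = 2 + \frac{A}{2} + \frac{M}{2}$ ($n{\left(A,M \right)} = 2 + \frac{A + M}{2} = 2 + \left(\frac{A}{2} + \frac{M}{2}\right) = 2 + \frac{A}{2} + \frac{M}{2}$)
$333 n{\left(1,Q + 6 K \right)} = 333 \left(2 + \frac{1}{2} \cdot 1 + \frac{- \frac{6}{5} + 6 \left(-7\right)}{2}\right) = 333 \left(2 + \frac{1}{2} + \frac{- \frac{6}{5} - 42}{2}\right) = 333 \left(2 + \frac{1}{2} + \frac{1}{2} \left(- \frac{216}{5}\right)\right) = 333 \left(2 + \frac{1}{2} - \frac{108}{5}\right) = 333 \left(- \frac{191}{10}\right) = - \frac{63603}{10}$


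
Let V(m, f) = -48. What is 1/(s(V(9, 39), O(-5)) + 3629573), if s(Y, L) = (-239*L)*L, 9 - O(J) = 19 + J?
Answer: 1/3623598 ≈ 2.7597e-7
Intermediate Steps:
O(J) = -10 - J (O(J) = 9 - (19 + J) = 9 + (-19 - J) = -10 - J)
s(Y, L) = -239*L²
1/(s(V(9, 39), O(-5)) + 3629573) = 1/(-239*(-10 - 1*(-5))² + 3629573) = 1/(-239*(-10 + 5)² + 3629573) = 1/(-239*(-5)² + 3629573) = 1/(-239*25 + 3629573) = 1/(-5975 + 3629573) = 1/3623598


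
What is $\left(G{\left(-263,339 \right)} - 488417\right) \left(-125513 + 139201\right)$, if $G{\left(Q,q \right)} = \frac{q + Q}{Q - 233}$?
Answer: $- \frac{207249073794}{31} \approx -6.6855 \cdot 10^{9}$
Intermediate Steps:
$G{\left(Q,q \right)} = \frac{Q + q}{-233 + Q}$
$\left(G{\left(-263,339 \right)} - 488417\right) \left(-125513 + 139201\right) = \left(\frac{-263 + 339}{-233 - 263} - 488417\right) \left(-125513 + 139201\right) = \left(\frac{1}{-496} \cdot 76 - 488417\right) 13688 = \left(\left(- \frac{1}{496}\right) 76 - 488417\right) 13688 = \left(- \frac{19}{124} - 488417\right) 13688 = \left(- \frac{60563727}{124}\right) 13688 = - \frac{207249073794}{31}$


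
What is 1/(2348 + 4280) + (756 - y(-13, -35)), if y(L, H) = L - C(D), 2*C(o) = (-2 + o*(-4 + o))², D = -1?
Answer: 5126759/6628 ≈ 773.50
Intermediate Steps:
C(o) = (-2 + o*(-4 + o))²/2
y(L, H) = -9/2 + L (y(L, H) = L - (2 - 1*(-1)² + 4*(-1))²/2 = L - (2 - 1*1 - 4)²/2 = L - (2 - 1 - 4)²/2 = L - (-3)²/2 = L - 9/2 = -9/2 + L)
1/(2348 + 4280) + (756 - y(-13, -35)) = 1/(2348 + 4280) + (756 - (-9/2 - 13)) = 1/6628 + (756 - 1*(-35/2)) = 1/6628 + (756 + 35/2) = 1/6628 + 1547/2 = 5126759/6628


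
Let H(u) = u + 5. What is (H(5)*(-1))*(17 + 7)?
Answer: -240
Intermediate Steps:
H(u) = 5 + u
(H(5)*(-1))*(17 + 7) = ((5 + 5)*(-1))*(17 + 7) = (10*(-1))*24 = -10*24 = -240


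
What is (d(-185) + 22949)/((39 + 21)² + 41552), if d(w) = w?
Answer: 5691/11288 ≈ 0.50416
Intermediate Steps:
(d(-185) + 22949)/((39 + 21)² + 41552) = (-185 + 22949)/((39 + 21)² + 41552) = 22764/(60² + 41552) = 22764/(3600 + 41552) = 22764/45152 = 22764*(1/45152) = 5691/11288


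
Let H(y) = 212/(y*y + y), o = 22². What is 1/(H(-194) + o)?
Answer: 18721/9061070 ≈ 0.0020661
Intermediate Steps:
o = 484
H(y) = 212/(y + y²) (H(y) = 212/(y² + y) = 212/(y + y²))
1/(H(-194) + o) = 1/(212/(-194*(1 - 194)) + 484) = 1/(212*(-1/194)/(-193) + 484) = 1/(212*(-1/194)*(-1/193) + 484) = 1/(106/18721 + 484) = 1/(9061070/18721) = 18721/9061070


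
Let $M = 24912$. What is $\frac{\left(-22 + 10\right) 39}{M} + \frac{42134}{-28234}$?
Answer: $- \frac{14761885}{9768964} \approx -1.5111$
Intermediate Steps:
$\frac{\left(-22 + 10\right) 39}{M} + \frac{42134}{-28234} = \frac{\left(-22 + 10\right) 39}{24912} + \frac{42134}{-28234} = \left(-12\right) 39 \cdot \frac{1}{24912} + 42134 \left(- \frac{1}{28234}\right) = \left(-468\right) \frac{1}{24912} - \frac{21067}{14117} = - \frac{13}{692} - \frac{21067}{14117} = - \frac{14761885}{9768964}$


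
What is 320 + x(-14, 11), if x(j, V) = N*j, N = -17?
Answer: 558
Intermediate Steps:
x(j, V) = -17*j
320 + x(-14, 11) = 320 - 17*(-14) = 320 + 238 = 558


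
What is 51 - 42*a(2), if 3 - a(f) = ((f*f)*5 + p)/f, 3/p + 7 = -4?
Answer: 3732/11 ≈ 339.27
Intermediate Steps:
p = -3/11 (p = 3/(-7 - 4) = 3/(-11) = 3*(-1/11) = -3/11 ≈ -0.27273)
a(f) = 3 - (-3/11 + 5*f**2)/f (a(f) = 3 - ((f*f)*5 - 3/11)/f = 3 - (f**2*5 - 3/11)/f = 3 - (5*f**2 - 3/11)/f = 3 - (-3/11 + 5*f**2)/f)
51 - 42*a(2) = 51 - 42*(3 - 5*2 + (3/11)/2) = 51 - 42*(3 - 10 + (3/11)*(1/2)) = 51 - 42*(3 - 10 + 3/22) = 51 - 42*(-151/22) = 51 + 3171/11 = 3732/11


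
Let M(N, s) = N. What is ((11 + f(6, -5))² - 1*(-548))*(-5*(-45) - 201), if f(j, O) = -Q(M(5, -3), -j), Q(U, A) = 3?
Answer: 14688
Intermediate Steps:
f(j, O) = -3 (f(j, O) = -1*3 = -3)
((11 + f(6, -5))² - 1*(-548))*(-5*(-45) - 201) = ((11 - 3)² - 1*(-548))*(-5*(-45) - 201) = (8² + 548)*(225 - 201) = (64 + 548)*24 = 612*24 = 14688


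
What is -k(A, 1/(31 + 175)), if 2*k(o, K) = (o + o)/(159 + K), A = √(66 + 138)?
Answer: -412*√51/32755 ≈ -0.089827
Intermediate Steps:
A = 2*√51 (A = √204 = 2*√51 ≈ 14.283)
k(o, K) = o/(159 + K) (k(o, K) = ((o + o)/(159 + K))/2 = ((2*o)/(159 + K))/2 = (2*o/(159 + K))/2 = o/(159 + K))
-k(A, 1/(31 + 175)) = -2*√51/(159 + 1/(31 + 175)) = -2*√51/(159 + 1/206) = -2*√51/32755/206 = -2*√51*206/32755 = -412*√51/32755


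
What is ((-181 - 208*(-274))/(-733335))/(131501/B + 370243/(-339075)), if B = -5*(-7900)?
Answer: -2029055994900/58596601409347 ≈ -0.034628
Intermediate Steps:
B = 39500
((-181 - 208*(-274))/(-733335))/(131501/B + 370243/(-339075)) = ((-181 - 208*(-274))/(-733335))/(131501/39500 + 370243/(-339075)) = ((-181 + 56992)*(-1/733335))/(131501*(1/39500) + 370243*(-1/339075)) = (56811*(-1/733335))/(131501/39500 - 370243/339075) = -18937/(244445*1198564123/535738500) = -18937/244445*535738500/1198564123 = -2029055994900/58596601409347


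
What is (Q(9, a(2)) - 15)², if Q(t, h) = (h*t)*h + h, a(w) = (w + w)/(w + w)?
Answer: 25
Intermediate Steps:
a(w) = 1 (a(w) = (2*w)/((2*w)) = (2*w)*(1/(2*w)) = 1)
Q(t, h) = h + t*h² (Q(t, h) = t*h² + h = h + t*h²)
(Q(9, a(2)) - 15)² = (1*(1 + 1*9) - 15)² = (1*(1 + 9) - 15)² = (1*10 - 15)² = (10 - 15)² = (-5)² = 25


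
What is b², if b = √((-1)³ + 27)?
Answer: 26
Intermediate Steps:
b = √26 (b = √(-1 + 27) = √26 ≈ 5.0990)
b² = (√26)² = 26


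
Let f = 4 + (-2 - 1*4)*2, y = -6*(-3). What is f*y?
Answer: -144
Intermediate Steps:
y = 18
f = -8 (f = 4 + (-2 - 4)*2 = 4 - 6*2 = 4 - 12 = -8)
f*y = -8*18 = -144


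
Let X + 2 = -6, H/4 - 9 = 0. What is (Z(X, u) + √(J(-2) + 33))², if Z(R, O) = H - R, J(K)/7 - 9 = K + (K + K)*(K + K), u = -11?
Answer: (44 + √194)² ≈ 3355.7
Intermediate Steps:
H = 36 (H = 36 + 4*0 = 36 + 0 = 36)
X = -8 (X = -2 - 6 = -8)
J(K) = 63 + 7*K + 28*K² (J(K) = 63 + 7*(K + (K + K)*(K + K)) = 63 + 7*(K + (2*K)*(2*K)) = 63 + 7*(K + 4*K²) = 63 + (7*K + 28*K²) = 63 + 7*K + 28*K²)
Z(R, O) = 36 - R
(Z(X, u) + √(J(-2) + 33))² = ((36 - 1*(-8)) + √((63 + 7*(-2) + 28*(-2)²) + 33))² = ((36 + 8) + √((63 - 14 + 28*4) + 33))² = (44 + √((63 - 14 + 112) + 33))² = (44 + √(161 + 33))² = (44 + √194)²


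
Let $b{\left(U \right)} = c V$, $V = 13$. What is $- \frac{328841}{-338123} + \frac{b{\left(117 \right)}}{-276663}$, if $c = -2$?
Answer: $\frac{90986928781}{93546123549} \approx 0.97264$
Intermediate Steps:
$b{\left(U \right)} = -26$ ($b{\left(U \right)} = \left(-2\right) 13 = -26$)
$- \frac{328841}{-338123} + \frac{b{\left(117 \right)}}{-276663} = - \frac{328841}{-338123} - \frac{26}{-276663} = \left(-328841\right) \left(- \frac{1}{338123}\right) - - \frac{26}{276663} = \frac{328841}{338123} + \frac{26}{276663} = \frac{90986928781}{93546123549}$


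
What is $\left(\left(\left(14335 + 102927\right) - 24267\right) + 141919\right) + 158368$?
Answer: $393282$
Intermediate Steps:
$\left(\left(\left(14335 + 102927\right) - 24267\right) + 141919\right) + 158368 = \left(\left(117262 - 24267\right) + 141919\right) + 158368 = \left(92995 + 141919\right) + 158368 = 234914 + 158368 = 393282$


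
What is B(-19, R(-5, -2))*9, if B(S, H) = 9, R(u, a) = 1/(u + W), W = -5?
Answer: 81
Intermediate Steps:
R(u, a) = 1/(-5 + u) (R(u, a) = 1/(u - 5) = 1/(-5 + u))
B(-19, R(-5, -2))*9 = 9*9 = 81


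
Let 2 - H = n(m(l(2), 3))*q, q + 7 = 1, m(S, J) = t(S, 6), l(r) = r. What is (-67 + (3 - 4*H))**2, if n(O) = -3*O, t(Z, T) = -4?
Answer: 129600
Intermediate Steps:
m(S, J) = -4
q = -6 (q = -7 + 1 = -6)
H = 74 (H = 2 - (-3*(-4))*(-6) = 2 - 12*(-6) = 2 - 1*(-72) = 2 + 72 = 74)
(-67 + (3 - 4*H))**2 = (-67 + (3 - 4*74))**2 = (-67 + (3 - 296))**2 = (-67 - 293)**2 = (-360)**2 = 129600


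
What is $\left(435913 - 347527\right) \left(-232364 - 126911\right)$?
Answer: $-31754880150$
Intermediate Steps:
$\left(435913 - 347527\right) \left(-232364 - 126911\right) = 88386 \left(-359275\right) = -31754880150$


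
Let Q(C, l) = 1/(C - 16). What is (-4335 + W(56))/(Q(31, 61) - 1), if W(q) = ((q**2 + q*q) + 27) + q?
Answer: -15150/7 ≈ -2164.3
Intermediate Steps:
Q(C, l) = 1/(-16 + C)
W(q) = 27 + q + 2*q**2 (W(q) = ((q**2 + q**2) + 27) + q = (2*q**2 + 27) + q = (27 + 2*q**2) + q = 27 + q + 2*q**2)
(-4335 + W(56))/(Q(31, 61) - 1) = (-4335 + (27 + 56 + 2*56**2))/(1/(-16 + 31) - 1) = (-4335 + (27 + 56 + 2*3136))/(1/15 - 1) = (-4335 + (27 + 56 + 6272))/(1/15 - 1) = (-4335 + 6355)/(-14/15) = 2020*(-15/14) = -15150/7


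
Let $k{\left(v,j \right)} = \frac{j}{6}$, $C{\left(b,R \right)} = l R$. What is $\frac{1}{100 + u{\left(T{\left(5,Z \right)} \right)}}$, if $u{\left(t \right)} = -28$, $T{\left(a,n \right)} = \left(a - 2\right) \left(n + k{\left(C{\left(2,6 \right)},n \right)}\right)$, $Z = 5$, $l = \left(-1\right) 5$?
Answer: $\frac{1}{72} \approx 0.013889$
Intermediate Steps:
$l = -5$
$C{\left(b,R \right)} = - 5 R$
$k{\left(v,j \right)} = \frac{j}{6}$ ($k{\left(v,j \right)} = j \frac{1}{6} = \frac{j}{6}$)
$T{\left(a,n \right)} = \frac{7 n \left(-2 + a\right)}{6}$ ($T{\left(a,n \right)} = \left(a - 2\right) \left(n + \frac{n}{6}\right) = \left(-2 + a\right) \frac{7 n}{6} = \frac{7 n \left(-2 + a\right)}{6}$)
$\frac{1}{100 + u{\left(T{\left(5,Z \right)} \right)}} = \frac{1}{100 - 28} = \frac{1}{72}$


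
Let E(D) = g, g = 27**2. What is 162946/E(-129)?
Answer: 162946/729 ≈ 223.52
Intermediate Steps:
g = 729
E(D) = 729
162946/E(-129) = 162946/729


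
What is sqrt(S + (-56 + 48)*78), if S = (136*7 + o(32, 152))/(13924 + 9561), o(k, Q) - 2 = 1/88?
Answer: I*sqrt(5506269047090)/93940 ≈ 24.979*I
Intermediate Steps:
o(k, Q) = 177/88 (o(k, Q) = 2 + 1/88 = 177/88)
S = 83953/2066680 (S = (136*7 + 177/88)/(13924 + 9561) = (952 + 177/88)/23485 = (83953/88)*(1/23485) = 83953/2066680 ≈ 0.040622)
sqrt(S + (-56 + 48)*78) = sqrt(83953/2066680 + (-56 + 48)*78) = sqrt(83953/2066680 - 8*78) = sqrt(83953/2066680 - 624) = sqrt(-1289524367/2066680) = I*sqrt(5506269047090)/93940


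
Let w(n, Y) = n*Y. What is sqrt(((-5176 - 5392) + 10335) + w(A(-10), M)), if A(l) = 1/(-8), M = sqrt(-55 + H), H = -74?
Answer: sqrt(-3728 - 2*I*sqrt(129))/4 ≈ 0.046504 - 15.264*I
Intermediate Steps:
M = I*sqrt(129) (M = sqrt(-55 - 74) = sqrt(-129) = I*sqrt(129) ≈ 11.358*I)
A(l) = -1/8
w(n, Y) = Y*n
sqrt(((-5176 - 5392) + 10335) + w(A(-10), M)) = sqrt(((-5176 - 5392) + 10335) + (I*sqrt(129))*(-1/8)) = sqrt((-10568 + 10335) - I*sqrt(129)/8) = sqrt(-233 - I*sqrt(129)/8)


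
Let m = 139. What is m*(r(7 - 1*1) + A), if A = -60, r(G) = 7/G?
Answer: -49067/6 ≈ -8177.8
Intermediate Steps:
m*(r(7 - 1*1) + A) = 139*(7/(7 - 1*1) - 60) = 139*(7/(7 - 1) - 60) = 139*(7/6 - 60) = 139*(-353/6) = -49067/6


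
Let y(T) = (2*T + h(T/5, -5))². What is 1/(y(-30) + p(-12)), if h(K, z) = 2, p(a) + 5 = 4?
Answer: 1/3363 ≈ 0.00029735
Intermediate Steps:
p(a) = -1 (p(a) = -5 + 4 = -1)
y(T) = (2 + 2*T)² (y(T) = (2*T + 2)² = (2 + 2*T)²)
1/(y(-30) + p(-12)) = 1/(4*(1 - 30)² - 1) = 1/(4*(-29)² - 1) = 1/(4*841 - 1) = 1/(3364 - 1) = 1/3363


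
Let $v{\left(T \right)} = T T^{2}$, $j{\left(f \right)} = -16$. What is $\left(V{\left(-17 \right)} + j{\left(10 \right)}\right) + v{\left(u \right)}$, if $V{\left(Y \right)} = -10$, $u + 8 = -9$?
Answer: $-4939$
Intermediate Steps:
$u = -17$ ($u = -8 - 9 = -17$)
$v{\left(T \right)} = T^{3}$
$\left(V{\left(-17 \right)} + j{\left(10 \right)}\right) + v{\left(u \right)} = \left(-10 - 16\right) + \left(-17\right)^{3} = -26 - 4913 = -4939$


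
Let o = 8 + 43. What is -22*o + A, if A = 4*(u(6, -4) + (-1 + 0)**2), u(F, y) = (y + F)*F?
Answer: -1070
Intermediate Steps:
o = 51
u(F, y) = F*(F + y) (u(F, y) = (F + y)*F = F*(F + y))
A = 52 (A = 4*(6*(6 - 4) + (-1 + 0)**2) = 4*(6*2 + (-1)**2) = 4*(12 + 1) = 4*13 = 52)
-22*o + A = -22*51 + 52 = -1122 + 52 = -1070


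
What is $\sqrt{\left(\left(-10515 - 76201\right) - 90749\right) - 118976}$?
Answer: $i \sqrt{296441} \approx 544.46 i$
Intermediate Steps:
$\sqrt{\left(\left(-10515 - 76201\right) - 90749\right) - 118976} = \sqrt{\left(-86716 - 90749\right) - 118976} = \sqrt{-177465 - 118976} = \sqrt{-296441} = i \sqrt{296441}$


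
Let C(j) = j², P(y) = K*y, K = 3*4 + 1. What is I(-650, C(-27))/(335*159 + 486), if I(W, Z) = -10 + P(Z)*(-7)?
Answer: -66349/53751 ≈ -1.2344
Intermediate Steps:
K = 13 (K = 12 + 1 = 13)
P(y) = 13*y
I(W, Z) = -10 - 91*Z (I(W, Z) = -10 + (13*Z)*(-7) = -10 - 91*Z)
I(-650, C(-27))/(335*159 + 486) = (-10 - 91*(-27)²)/(335*159 + 486) = (-10 - 91*729)/(53265 + 486) = (-10 - 66339)/53751 = -66349*1/53751 = -66349/53751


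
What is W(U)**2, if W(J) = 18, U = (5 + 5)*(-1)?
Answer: 324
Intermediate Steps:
U = -10 (U = 10*(-1) = -10)
W(U)**2 = 18**2 = 324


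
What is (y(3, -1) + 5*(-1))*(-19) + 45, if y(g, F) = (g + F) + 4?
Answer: 26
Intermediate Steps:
y(g, F) = 4 + F + g (y(g, F) = (F + g) + 4 = 4 + F + g)
(y(3, -1) + 5*(-1))*(-19) + 45 = ((4 - 1 + 3) + 5*(-1))*(-19) + 45 = (6 - 5)*(-19) + 45 = 1*(-19) + 45 = -19 + 45 = 26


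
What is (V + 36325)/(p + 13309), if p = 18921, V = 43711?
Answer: 3638/1465 ≈ 2.4833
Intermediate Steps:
(V + 36325)/(p + 13309) = (43711 + 36325)/(18921 + 13309) = 80036/32230 = 80036*(1/32230) = 3638/1465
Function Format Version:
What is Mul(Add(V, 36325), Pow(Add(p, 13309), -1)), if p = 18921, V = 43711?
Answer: Rational(3638, 1465) ≈ 2.4833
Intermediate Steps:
Mul(Add(V, 36325), Pow(Add(p, 13309), -1)) = Mul(Add(43711, 36325), Pow(Add(18921, 13309), -1)) = Mul(80036, Pow(32230, -1)) = Mul(80036, Rational(1, 32230)) = Rational(3638, 1465)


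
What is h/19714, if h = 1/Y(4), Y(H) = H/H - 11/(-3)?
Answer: 3/275996 ≈ 1.0870e-5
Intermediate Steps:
Y(H) = 14/3 (Y(H) = 1 - 11*(-⅓) = 1 + 11/3 = 14/3)
h = 3/14 (h = 1/(14/3) = 3/14 ≈ 0.21429)
h/19714 = (3/14)/19714 = (1/19714)*(3/14) = 3/275996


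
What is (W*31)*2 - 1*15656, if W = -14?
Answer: -16524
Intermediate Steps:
(W*31)*2 - 1*15656 = -14*31*2 - 1*15656 = -434*2 - 15656 = -868 - 15656 = -16524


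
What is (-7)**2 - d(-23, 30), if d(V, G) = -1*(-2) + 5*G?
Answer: -103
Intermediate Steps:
d(V, G) = 2 + 5*G
(-7)**2 - d(-23, 30) = (-7)**2 - (2 + 5*30) = 49 - (2 + 150) = 49 - 1*152 = 49 - 152 = -103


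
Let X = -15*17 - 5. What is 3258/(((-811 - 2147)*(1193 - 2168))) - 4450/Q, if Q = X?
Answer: 5484987/320450 ≈ 17.117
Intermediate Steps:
X = -260 (X = -255 - 5 = -260)
Q = -260
3258/(((-811 - 2147)*(1193 - 2168))) - 4450/Q = 3258/(((-811 - 2147)*(1193 - 2168))) - 4450/(-260) = 3258/((-2958*(-975))) - 4450*(-1/260) = 3258/2884050 + 445/26 = 3258*(1/2884050) + 445/26 = 181/160225 + 445/26 = 5484987/320450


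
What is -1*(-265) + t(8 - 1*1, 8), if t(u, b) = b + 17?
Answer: 290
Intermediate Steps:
t(u, b) = 17 + b
-1*(-265) + t(8 - 1*1, 8) = -1*(-265) + (17 + 8) = 265 + 25 = 290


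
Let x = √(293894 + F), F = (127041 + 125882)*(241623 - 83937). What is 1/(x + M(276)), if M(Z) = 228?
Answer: -57/9970664522 + √9970677518/19941329044 ≈ 5.0016e-6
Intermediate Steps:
F = 39882416178 (F = 252923*157686 = 39882416178)
x = 2*√9970677518 (x = √(293894 + 39882416178) = √39882710072 = 2*√9970677518 ≈ 1.9971e+5)
1/(x + M(276)) = 1/(2*√9970677518 + 228) = 1/(228 + 2*√9970677518)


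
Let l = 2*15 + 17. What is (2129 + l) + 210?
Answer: 2386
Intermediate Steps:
l = 47 (l = 30 + 17 = 47)
(2129 + l) + 210 = (2129 + 47) + 210 = 2176 + 210 = 2386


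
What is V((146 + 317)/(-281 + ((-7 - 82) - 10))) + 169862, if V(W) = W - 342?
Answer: 64417137/380 ≈ 1.6952e+5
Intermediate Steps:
V(W) = -342 + W
V((146 + 317)/(-281 + ((-7 - 82) - 10))) + 169862 = (-342 + (146 + 317)/(-281 + ((-7 - 82) - 10))) + 169862 = (-342 + 463/(-281 + (-89 - 10))) + 169862 = (-342 + 463/(-281 - 99)) + 169862 = (-342 + 463/(-380)) + 169862 = (-342 + 463*(-1/380)) + 169862 = (-342 - 463/380) + 169862 = -130423/380 + 169862 = 64417137/380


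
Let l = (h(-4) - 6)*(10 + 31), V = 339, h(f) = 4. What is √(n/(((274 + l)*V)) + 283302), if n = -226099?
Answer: √2083644795901/2712 ≈ 532.26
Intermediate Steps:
l = -82 (l = (4 - 6)*(10 + 31) = -2*41 = -82)
√(n/(((274 + l)*V)) + 283302) = √(-226099*1/(339*(274 - 82)) + 283302) = √(-226099/(192*339) + 283302) = √(-226099/65088 + 283302) = √(18439334477/65088) = √2083644795901/2712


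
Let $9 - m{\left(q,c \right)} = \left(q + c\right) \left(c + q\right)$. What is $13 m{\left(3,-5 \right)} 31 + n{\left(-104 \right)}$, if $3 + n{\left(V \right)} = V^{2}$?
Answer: $12828$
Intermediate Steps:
$m{\left(q,c \right)} = 9 - \left(c + q\right)^{2}$ ($m{\left(q,c \right)} = 9 - \left(q + c\right) \left(c + q\right) = 9 - \left(c + q\right) \left(c + q\right) = 9 - \left(c + q\right)^{2}$)
$n{\left(V \right)} = -3 + V^{2}$
$13 m{\left(3,-5 \right)} 31 + n{\left(-104 \right)} = 13 \left(9 - \left(-5 + 3\right)^{2}\right) 31 - \left(3 - \left(-104\right)^{2}\right) = 13 \left(9 - \left(-2\right)^{2}\right) 31 + \left(-3 + 10816\right) = 13 \left(9 - 4\right) 31 + 10813 = 13 \cdot 5 \cdot 31 + 10813 = 65 \cdot 31 + 10813 = 2015 + 10813 = 12828$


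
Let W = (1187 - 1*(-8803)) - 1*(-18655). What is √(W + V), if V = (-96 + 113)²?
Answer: √28934 ≈ 170.10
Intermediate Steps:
V = 289 (V = 17² = 289)
W = 28645 (W = (1187 + 8803) + 18655 = 9990 + 18655 = 28645)
√(W + V) = √(28645 + 289) = √28934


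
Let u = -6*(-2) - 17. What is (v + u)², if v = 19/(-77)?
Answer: 163216/5929 ≈ 27.528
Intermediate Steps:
v = -19/77 (v = 19*(-1/77) = -19/77 ≈ -0.24675)
u = -5 (u = 12 - 17 = -5)
(v + u)² = (-19/77 - 5)² = (-404/77)² = 163216/5929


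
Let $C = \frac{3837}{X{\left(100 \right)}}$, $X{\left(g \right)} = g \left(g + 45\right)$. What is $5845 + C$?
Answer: $\frac{84756337}{14500} \approx 5845.3$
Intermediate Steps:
$X{\left(g \right)} = g \left(45 + g\right)$
$C = \frac{3837}{14500}$ ($C = \frac{3837}{100 \left(45 + 100\right)} = \frac{3837}{100 \cdot 145} = \frac{3837}{14500} \approx 0.26462$)
$5845 + C = 5845 + \frac{3837}{14500} = \frac{84756337}{14500}$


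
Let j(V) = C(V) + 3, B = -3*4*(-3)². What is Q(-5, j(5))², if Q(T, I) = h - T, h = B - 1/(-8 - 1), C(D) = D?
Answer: 857476/81 ≈ 10586.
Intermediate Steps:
B = -108 (B = -12*9 = -108)
h = -971/9 (h = -108 - 1/(-8 - 1) = -108 - 1/(-9) = -108 - 1*(-⅑) = -108 + ⅑ = -971/9 ≈ -107.89)
j(V) = 3 + V (j(V) = V + 3 = 3 + V)
Q(T, I) = -971/9 - T
Q(-5, j(5))² = (-971/9 - 1*(-5))² = (-971/9 + 5)² = (-926/9)² = 857476/81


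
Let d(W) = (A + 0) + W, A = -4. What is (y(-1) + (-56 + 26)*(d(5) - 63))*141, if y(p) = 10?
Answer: 263670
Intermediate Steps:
d(W) = -4 + W (d(W) = (-4 + 0) + W = -4 + W)
(y(-1) + (-56 + 26)*(d(5) - 63))*141 = (10 + (-56 + 26)*((-4 + 5) - 63))*141 = (10 - 30*(1 - 63))*141 = (10 - 30*(-62))*141 = (10 + 1860)*141 = 1870*141 = 263670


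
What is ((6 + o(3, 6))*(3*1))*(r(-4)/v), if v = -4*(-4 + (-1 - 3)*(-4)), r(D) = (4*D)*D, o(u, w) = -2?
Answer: -16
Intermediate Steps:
r(D) = 4*D**2
v = -48 (v = -4*(-4 - 4*(-4)) = -4*(-4 + 16) = -4*12 = -48)
((6 + o(3, 6))*(3*1))*(r(-4)/v) = ((6 - 2)*(3*1))*((4*(-4)**2)/(-48)) = (4*3)*((4*16)*(-1/48)) = 12*(64*(-1/48)) = 12*(-4/3) = -16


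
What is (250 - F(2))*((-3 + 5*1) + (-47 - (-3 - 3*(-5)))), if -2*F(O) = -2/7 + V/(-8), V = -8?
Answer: -199785/14 ≈ -14270.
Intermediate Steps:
F(O) = -5/14 (F(O) = -(-2/7 - 8/(-8))/2 = -(-2*⅐ - 8*(-⅛))/2 = -(-2/7 + 1)/2 = -½*5/7 = -5/14)
(250 - F(2))*((-3 + 5*1) + (-47 - (-3 - 3*(-5)))) = (250 - 1*(-5/14))*((-3 + 5*1) + (-47 - (-3 - 3*(-5)))) = (250 + 5/14)*((-3 + 5) + (-47 - (-3 + 15))) = 3505*(2 + (-47 - 1*12))/14 = 3505*(2 + (-47 - 12))/14 = 3505*(2 - 59)/14 = (3505/14)*(-57) = -199785/14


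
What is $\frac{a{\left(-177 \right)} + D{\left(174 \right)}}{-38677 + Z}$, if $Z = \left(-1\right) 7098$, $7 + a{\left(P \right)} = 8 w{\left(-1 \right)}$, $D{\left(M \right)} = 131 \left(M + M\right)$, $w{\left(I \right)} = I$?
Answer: $- \frac{45573}{45775} \approx -0.99559$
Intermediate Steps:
$D{\left(M \right)} = 262 M$ ($D{\left(M \right)} = 131 \cdot 2 M = 262 M$)
$a{\left(P \right)} = -15$ ($a{\left(P \right)} = -7 + 8 \left(-1\right) = -7 - 8 = -15$)
$Z = -7098$
$\frac{a{\left(-177 \right)} + D{\left(174 \right)}}{-38677 + Z} = \frac{-15 + 262 \cdot 174}{-38677 - 7098} = \frac{-15 + 45588}{-45775} = 45573 \left(- \frac{1}{45775}\right) = - \frac{45573}{45775}$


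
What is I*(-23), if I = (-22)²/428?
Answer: -2783/107 ≈ -26.009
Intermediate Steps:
I = 121/107 (I = 484*(1/428) = 121/107 ≈ 1.1308)
I*(-23) = (121/107)*(-23) = -2783/107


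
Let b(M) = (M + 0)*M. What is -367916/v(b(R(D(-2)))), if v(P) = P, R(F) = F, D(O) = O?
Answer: -91979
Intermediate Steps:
b(M) = M² (b(M) = M*M = M²)
-367916/v(b(R(D(-2)))) = -367916/((-2)²) = -367916/4 = -367916*¼ = -91979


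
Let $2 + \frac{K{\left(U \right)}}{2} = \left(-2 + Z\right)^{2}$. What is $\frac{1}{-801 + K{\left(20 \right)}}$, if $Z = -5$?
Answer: $- \frac{1}{707} \approx -0.0014144$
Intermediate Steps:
$K{\left(U \right)} = 94$ ($K{\left(U \right)} = -4 + 2 \left(-2 - 5\right)^{2} = -4 + 2 \left(-7\right)^{2} = -4 + 2 \cdot 49 = -4 + 98 = 94$)
$\frac{1}{-801 + K{\left(20 \right)}} = \frac{1}{-801 + 94} = \frac{1}{-707} = - \frac{1}{707}$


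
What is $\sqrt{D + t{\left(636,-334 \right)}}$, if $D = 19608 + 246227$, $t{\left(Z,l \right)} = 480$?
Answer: $7 \sqrt{5435} \approx 516.06$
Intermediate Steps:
$D = 265835$
$\sqrt{D + t{\left(636,-334 \right)}} = \sqrt{265835 + 480} = \sqrt{266315} = 7 \sqrt{5435}$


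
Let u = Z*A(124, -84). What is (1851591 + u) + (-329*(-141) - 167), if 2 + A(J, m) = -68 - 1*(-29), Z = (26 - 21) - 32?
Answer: 1898920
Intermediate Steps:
Z = -27 (Z = 5 - 32 = -27)
A(J, m) = -41 (A(J, m) = -2 + (-68 - 1*(-29)) = -2 + (-68 + 29) = -2 - 39 = -41)
u = 1107 (u = -27*(-41) = 1107)
(1851591 + u) + (-329*(-141) - 167) = (1851591 + 1107) + (-329*(-141) - 167) = 1852698 + (46389 - 167) = 1852698 + 46222 = 1898920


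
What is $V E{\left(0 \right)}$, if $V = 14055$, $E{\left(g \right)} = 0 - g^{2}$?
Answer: $0$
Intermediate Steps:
$E{\left(g \right)} = - g^{2}$
$V E{\left(0 \right)} = 14055 \left(- 0^{2}\right) = 14055 \left(\left(-1\right) 0\right) = 14055 \cdot 0 = 0$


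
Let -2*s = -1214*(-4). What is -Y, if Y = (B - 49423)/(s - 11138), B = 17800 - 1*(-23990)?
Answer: -449/798 ≈ -0.56266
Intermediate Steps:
s = -2428 (s = -(-607)*(-4) = -½*4856 = -2428)
B = 41790 (B = 17800 + 23990 = 41790)
Y = 449/798 (Y = (41790 - 49423)/(-2428 - 11138) = -7633/(-13566) = -7633*(-1/13566) = 449/798 ≈ 0.56266)
-Y = -1*449/798 = -449/798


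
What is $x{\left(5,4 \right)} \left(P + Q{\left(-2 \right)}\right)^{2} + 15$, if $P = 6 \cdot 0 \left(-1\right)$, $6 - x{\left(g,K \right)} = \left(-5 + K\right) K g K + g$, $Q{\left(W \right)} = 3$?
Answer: $744$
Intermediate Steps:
$x{\left(g,K \right)} = 6 - g - g K^{2} \left(-5 + K\right)$ ($x{\left(g,K \right)} = 6 - \left(\left(-5 + K\right) K g K + g\right) = 6 - \left(K \left(-5 + K\right) g K + g\right) = 6 - \left(K g \left(-5 + K\right) K + g\right) = 6 - \left(g K^{2} \left(-5 + K\right) + g\right) = 6 - \left(g + g K^{2} \left(-5 + K\right)\right) = 6 - g - g K^{2} \left(-5 + K\right)$)
$P = 0$ ($P = 0 \left(-1\right) = 0$)
$x{\left(5,4 \right)} \left(P + Q{\left(-2 \right)}\right)^{2} + 15 = \left(6 - 5 - 5 \cdot 4^{3} + 5 \cdot 5 \cdot 4^{2}\right) \left(0 + 3\right)^{2} + 15 = \left(6 - 5 - 5 \cdot 64 + 5 \cdot 5 \cdot 16\right) 3^{2} + 15 = \left(6 - 5 - 320 + 400\right) 9 + 15 = 81 \cdot 9 + 15 = 729 + 15 = 744$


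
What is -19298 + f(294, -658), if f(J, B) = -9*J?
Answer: -21944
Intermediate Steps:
-19298 + f(294, -658) = -19298 - 9*294 = -19298 - 2646 = -21944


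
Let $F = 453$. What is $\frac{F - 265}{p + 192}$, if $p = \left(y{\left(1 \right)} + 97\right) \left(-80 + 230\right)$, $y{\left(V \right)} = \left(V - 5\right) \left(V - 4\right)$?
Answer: $\frac{94}{8271} \approx 0.011365$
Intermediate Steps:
$y{\left(V \right)} = \left(-5 + V\right) \left(-4 + V\right)$
$p = 16350$ ($p = \left(\left(20 + 1^{2} - 9\right) + 97\right) \left(-80 + 230\right) = \left(\left(20 + 1 - 9\right) + 97\right) 150 = \left(12 + 97\right) 150 = 109 \cdot 150 = 16350$)
$\frac{F - 265}{p + 192} = \frac{453 - 265}{16350 + 192} = \frac{188}{16542} = 188 \cdot \frac{1}{16542} = \frac{94}{8271}$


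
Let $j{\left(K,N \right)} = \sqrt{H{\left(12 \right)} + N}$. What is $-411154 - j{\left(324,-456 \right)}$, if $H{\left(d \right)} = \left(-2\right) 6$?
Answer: $-411154 - 6 i \sqrt{13} \approx -4.1115 \cdot 10^{5} - 21.633 i$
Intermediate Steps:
$H{\left(d \right)} = -12$
$j{\left(K,N \right)} = \sqrt{-12 + N}$
$-411154 - j{\left(324,-456 \right)} = -411154 - \sqrt{-12 - 456} = -411154 - \sqrt{-468} = -411154 - 6 i \sqrt{13}$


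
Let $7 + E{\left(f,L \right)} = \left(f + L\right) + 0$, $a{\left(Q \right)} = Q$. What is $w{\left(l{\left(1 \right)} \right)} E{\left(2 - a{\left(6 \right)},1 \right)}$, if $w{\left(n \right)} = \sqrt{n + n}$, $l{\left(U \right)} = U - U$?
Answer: $0$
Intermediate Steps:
$l{\left(U \right)} = 0$
$E{\left(f,L \right)} = -7 + L + f$ ($E{\left(f,L \right)} = -7 + \left(\left(f + L\right) + 0\right) = -7 + \left(\left(L + f\right) + 0\right) = -7 + \left(L + f\right) = -7 + L + f$)
$w{\left(n \right)} = \sqrt{2} \sqrt{n}$ ($w{\left(n \right)} = \sqrt{2 n} = \sqrt{2} \sqrt{n}$)
$w{\left(l{\left(1 \right)} \right)} E{\left(2 - a{\left(6 \right)},1 \right)} = \sqrt{2} \sqrt{0} \left(-7 + 1 + \left(2 - 6\right)\right) = \sqrt{2} \cdot 0 \left(-7 + 1 + \left(2 - 6\right)\right) = 0 \left(-7 + 1 - 4\right) = 0 \left(-10\right) = 0$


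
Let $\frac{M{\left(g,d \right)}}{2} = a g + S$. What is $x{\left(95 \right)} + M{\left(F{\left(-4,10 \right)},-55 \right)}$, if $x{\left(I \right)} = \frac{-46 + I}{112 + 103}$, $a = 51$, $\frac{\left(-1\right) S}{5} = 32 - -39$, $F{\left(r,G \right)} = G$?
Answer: $\frac{66699}{215} \approx 310.23$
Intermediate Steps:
$S = -355$ ($S = - 5 \left(32 - -39\right) = - 5 \left(32 + 39\right) = \left(-5\right) 71 = -355$)
$x{\left(I \right)} = - \frac{46}{215} + \frac{I}{215}$ ($x{\left(I \right)} = \frac{-46 + I}{215} = \left(-46 + I\right) \frac{1}{215} = - \frac{46}{215} + \frac{I}{215}$)
$M{\left(g,d \right)} = -710 + 102 g$ ($M{\left(g,d \right)} = 2 \left(51 g - 355\right) = 2 \left(-355 + 51 g\right) = -710 + 102 g$)
$x{\left(95 \right)} + M{\left(F{\left(-4,10 \right)},-55 \right)} = \left(- \frac{46}{215} + \frac{1}{215} \cdot 95\right) + \left(-710 + 102 \cdot 10\right) = \left(- \frac{46}{215} + \frac{19}{43}\right) + \left(-710 + 1020\right) = \frac{49}{215} + 310 = \frac{66699}{215}$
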